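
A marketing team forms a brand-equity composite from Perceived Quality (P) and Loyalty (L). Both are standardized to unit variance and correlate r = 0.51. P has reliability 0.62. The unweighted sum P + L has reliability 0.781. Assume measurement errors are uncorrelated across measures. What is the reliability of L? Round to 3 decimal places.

0.719

Var(P+L) = 2 + 2·0.51 = 3.020.
True-score variance = ρ_P + ρ_L + 2·0.51, so 0.781 = (0.62 + ρ_L + 1.02) / 3.020.
ρ_L = 0.781·3.020 − 0.62 − 1.02 = 0.719.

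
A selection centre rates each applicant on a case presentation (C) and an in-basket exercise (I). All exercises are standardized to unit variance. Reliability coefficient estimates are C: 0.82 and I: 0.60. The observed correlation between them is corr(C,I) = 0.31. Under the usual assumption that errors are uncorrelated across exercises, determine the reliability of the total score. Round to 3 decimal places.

Var(C+I) = 2 + 2·[0.31] = 2 + 0.62 = 2.62.
Under uncorrelated errors the observed covariances equal the true-score covariances, so only the own-variance terms attenuate.
True-score variance = [0.82 + 0.60] + 0.62 = 1.42 + 0.62 = 2.04.
Reliability = 2.04 / 2.62 = 0.779.

0.779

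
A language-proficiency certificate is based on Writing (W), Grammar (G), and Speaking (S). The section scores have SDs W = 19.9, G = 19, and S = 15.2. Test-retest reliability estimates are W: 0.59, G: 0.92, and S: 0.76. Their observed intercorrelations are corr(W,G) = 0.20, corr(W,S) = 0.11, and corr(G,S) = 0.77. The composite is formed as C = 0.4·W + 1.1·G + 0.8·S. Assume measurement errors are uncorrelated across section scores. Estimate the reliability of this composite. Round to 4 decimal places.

0.9145

Var(C) = 0.4²·19.9² + 1.1²·19² + 0.8²·15.2² + 2·[0.44·19.9·19·0.20 + 0.32·19.9·15.2·0.11 + 0.88·19·15.2·0.77] = 648.037 + 479.222 = 1127.26.
Because errors are independent across components, Cov(Tᵢ,Tⱼ) = Cov(Xᵢ,Xⱼ); the off-diagonal part of the true-score variance is the same as above.
True-score variance = [0.4²·19.9²·0.59 + 1.1²·19²·0.92 + 0.8²·15.2²·0.76] + 479.222 = 551.626 + 479.222 = 1030.85.
Reliability = 1030.85 / 1127.26 = 0.9145.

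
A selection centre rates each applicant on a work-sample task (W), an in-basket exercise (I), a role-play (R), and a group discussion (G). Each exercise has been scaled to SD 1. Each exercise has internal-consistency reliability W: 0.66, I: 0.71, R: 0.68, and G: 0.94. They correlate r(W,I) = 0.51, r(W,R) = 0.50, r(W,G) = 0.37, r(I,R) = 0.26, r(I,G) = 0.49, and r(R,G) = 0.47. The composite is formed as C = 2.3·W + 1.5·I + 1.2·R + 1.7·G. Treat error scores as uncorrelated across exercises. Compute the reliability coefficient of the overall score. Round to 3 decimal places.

Var(C) = 2.3² + 1.5² + 1.2² + 1.7² + 2·[3.45·0.51 + 2.76·0.50 + 3.91·0.37 + 1.8·0.26 + 2.55·0.49 + 2.04·0.47] = 11.87 + 14.525 = 26.395.
With uncorrelated errors the cross-covariances are all true-score covariance, so they carry over unchanged; only the diagonal terms shrink to ρᵢσᵢ².
True-score variance = [2.3²·0.66 + 1.5²·0.71 + 1.2²·0.68 + 1.7²·0.94] + 14.525 = 8.7847 + 14.525 = 23.3097.
Reliability = 23.3097 / 26.395 = 0.883.

0.883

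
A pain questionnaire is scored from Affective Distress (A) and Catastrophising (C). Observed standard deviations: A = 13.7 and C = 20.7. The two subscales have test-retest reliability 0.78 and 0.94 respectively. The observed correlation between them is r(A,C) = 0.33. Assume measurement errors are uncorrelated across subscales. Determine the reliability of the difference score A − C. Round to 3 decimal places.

Var(A−C) = 13.7² + 20.7² − 2·13.7·20.7·0.33 = 616.18 − 187.169 = 429.011.
Because errors are independent across components, Cov(Tᵢ,Tⱼ) = Cov(Xᵢ,Xⱼ); the off-diagonal part of the true-score variance is the same as above.
True-score variance = [13.7²·0.78 + 20.7²·0.94] − 187.169 = 549.179 − 187.169 = 362.009.
Reliability = 362.009 / 429.011 = 0.844.

0.844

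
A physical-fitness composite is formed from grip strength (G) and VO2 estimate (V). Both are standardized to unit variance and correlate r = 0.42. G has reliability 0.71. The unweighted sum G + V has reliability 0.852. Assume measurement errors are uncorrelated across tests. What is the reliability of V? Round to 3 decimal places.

0.870

Var(G+V) = 2 + 2·0.42 = 2.840.
True-score variance = ρ_G + ρ_V + 2·0.42, so 0.852 = (0.71 + ρ_V + 0.84) / 2.840.
ρ_V = 0.852·2.840 − 0.71 − 0.84 = 0.870.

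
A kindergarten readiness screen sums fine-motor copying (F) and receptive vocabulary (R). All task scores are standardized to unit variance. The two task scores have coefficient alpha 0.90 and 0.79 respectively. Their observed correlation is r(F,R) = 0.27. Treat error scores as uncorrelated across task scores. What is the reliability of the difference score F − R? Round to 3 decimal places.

0.788

Var(F−R) = 1 + 1 − 2·0.27 = 2 − 0.54 = 1.46.
Under uncorrelated errors the observed covariances equal the true-score covariances, so only the own-variance terms attenuate.
True-score variance = [0.90 + 0.79] − 0.54 = 1.69 − 0.54 = 1.15.
Reliability = 1.15 / 1.46 = 0.788.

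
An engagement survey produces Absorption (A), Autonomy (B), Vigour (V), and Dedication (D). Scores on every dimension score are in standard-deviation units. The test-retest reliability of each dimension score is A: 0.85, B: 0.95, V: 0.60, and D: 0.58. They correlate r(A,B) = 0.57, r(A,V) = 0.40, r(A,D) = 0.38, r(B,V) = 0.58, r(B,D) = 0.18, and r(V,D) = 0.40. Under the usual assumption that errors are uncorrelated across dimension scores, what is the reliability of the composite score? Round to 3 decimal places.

0.887

Var(A+B+V+D) = 4 + 2·[0.57 + 0.40 + 0.38 + 0.58 + 0.18 + 0.40] = 4 + 5.02 = 9.02.
Because errors are independent across components, Cov(Tᵢ,Tⱼ) = Cov(Xᵢ,Xⱼ); the off-diagonal part of the true-score variance is the same as above.
True-score variance = [0.85 + 0.95 + 0.60 + 0.58] + 5.02 = 2.98 + 5.02 = 8.
Reliability = 8 / 9.02 = 0.887.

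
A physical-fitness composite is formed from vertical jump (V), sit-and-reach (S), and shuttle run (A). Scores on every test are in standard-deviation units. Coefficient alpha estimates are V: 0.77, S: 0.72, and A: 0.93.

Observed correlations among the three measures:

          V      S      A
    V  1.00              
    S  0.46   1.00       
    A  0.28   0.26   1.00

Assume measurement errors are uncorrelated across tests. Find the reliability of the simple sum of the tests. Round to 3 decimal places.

Var(V+S+A) = 3 + 2·[0.46 + 0.28 + 0.26] = 3 + 2 = 5.
Under uncorrelated errors the observed covariances equal the true-score covariances, so only the own-variance terms attenuate.
True-score variance = [0.77 + 0.72 + 0.93] + 2 = 2.42 + 2 = 4.42.
Reliability = 4.42 / 5 = 0.884.

0.884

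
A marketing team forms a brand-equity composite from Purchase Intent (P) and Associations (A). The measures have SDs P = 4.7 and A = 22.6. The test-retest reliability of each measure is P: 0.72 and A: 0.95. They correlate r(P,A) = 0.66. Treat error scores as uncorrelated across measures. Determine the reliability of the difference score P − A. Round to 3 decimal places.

Var(P−A) = 4.7² + 22.6² − 2·4.7·22.6·0.66 = 532.85 − 140.21 = 392.64.
Because errors are independent across components, Cov(Tᵢ,Tⱼ) = Cov(Xᵢ,Xⱼ); the off-diagonal part of the true-score variance is the same as above.
True-score variance = [4.7²·0.72 + 22.6²·0.95] − 140.21 = 501.127 − 140.21 = 360.916.
Reliability = 360.916 / 392.64 = 0.919.

0.919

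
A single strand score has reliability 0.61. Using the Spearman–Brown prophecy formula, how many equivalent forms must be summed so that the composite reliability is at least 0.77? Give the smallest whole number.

k ≥ ρ*(1−ρ₁)/(ρ₁(1−ρ*)) = 0.77·0.39 / (0.61·0.23) = 2.140.
Smallest integer k = 3.

3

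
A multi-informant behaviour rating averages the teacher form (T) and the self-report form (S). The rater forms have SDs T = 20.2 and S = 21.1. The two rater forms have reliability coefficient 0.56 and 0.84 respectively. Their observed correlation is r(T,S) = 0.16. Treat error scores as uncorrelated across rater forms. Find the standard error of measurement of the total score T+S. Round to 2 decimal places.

Var(total) = 853.25 + 136.39 = 989.64.
True-score variance = 602.479 + 136.39 = 738.869, so reliability = 0.7466.
Error variance = 989.64 − 738.869 = 250.771; SEM = √250.771 = 15.84.

15.84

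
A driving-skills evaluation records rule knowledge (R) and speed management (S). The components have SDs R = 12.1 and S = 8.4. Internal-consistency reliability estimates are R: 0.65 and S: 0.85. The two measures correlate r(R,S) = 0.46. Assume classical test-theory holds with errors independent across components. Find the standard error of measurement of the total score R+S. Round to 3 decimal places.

7.863

Var(total) = 216.97 + 93.5088 = 310.479.
True-score variance = 155.142 + 93.5088 = 248.651, so reliability = 0.8009.
Error variance = 310.479 − 248.651 = 61.8275; SEM = √61.8275 = 7.863.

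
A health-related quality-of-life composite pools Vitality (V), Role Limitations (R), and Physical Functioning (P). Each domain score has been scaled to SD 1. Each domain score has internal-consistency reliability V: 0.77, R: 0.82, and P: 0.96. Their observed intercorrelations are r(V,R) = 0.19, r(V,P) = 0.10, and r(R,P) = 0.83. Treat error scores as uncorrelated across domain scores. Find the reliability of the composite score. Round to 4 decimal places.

Var(V+R+P) = 3 + 2·[0.19 + 0.10 + 0.83] = 3 + 2.24 = 5.24.
With uncorrelated errors the cross-covariances are all true-score covariance, so they carry over unchanged; only the diagonal terms shrink to ρᵢσᵢ².
True-score variance = [0.77 + 0.82 + 0.96] + 2.24 = 2.55 + 2.24 = 4.79.
Reliability = 4.79 / 5.24 = 0.9141.

0.9141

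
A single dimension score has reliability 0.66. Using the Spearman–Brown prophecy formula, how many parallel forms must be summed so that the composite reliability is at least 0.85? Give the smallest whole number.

3

k ≥ ρ*(1−ρ₁)/(ρ₁(1−ρ*)) = 0.85·0.34 / (0.66·0.15) = 2.919.
Smallest integer k = 3.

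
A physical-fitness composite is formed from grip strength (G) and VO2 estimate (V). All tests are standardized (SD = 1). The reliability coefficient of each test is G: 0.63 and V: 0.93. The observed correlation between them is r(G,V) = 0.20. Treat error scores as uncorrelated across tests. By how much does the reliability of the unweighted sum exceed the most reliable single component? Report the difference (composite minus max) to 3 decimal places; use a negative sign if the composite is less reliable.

-0.113

Var(sum) = 2 + 0.4 = 2.4; true-score variance = 1.56 + 0.4 = 1.96; composite reliability = 0.8167.
Max component reliability = 0.9300.
Difference = 0.8167 − 0.9300 = -0.113.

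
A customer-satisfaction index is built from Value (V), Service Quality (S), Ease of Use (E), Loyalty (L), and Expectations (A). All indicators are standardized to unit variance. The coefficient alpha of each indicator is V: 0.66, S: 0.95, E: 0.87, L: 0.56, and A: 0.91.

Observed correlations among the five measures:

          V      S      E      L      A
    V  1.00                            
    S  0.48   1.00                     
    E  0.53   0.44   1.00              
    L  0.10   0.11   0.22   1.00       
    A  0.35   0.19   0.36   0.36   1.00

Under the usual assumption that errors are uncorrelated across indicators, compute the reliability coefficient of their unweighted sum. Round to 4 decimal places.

0.9069

Var(V+S+E+L+A) = 5 + 2·[0.48 + 0.53 + 0.10 + 0.35 + 0.44 + 0.11 + 0.19 + 0.22 + 0.36 + 0.36] = 5 + 6.28 = 11.28.
With uncorrelated errors the cross-covariances are all true-score covariance, so they carry over unchanged; only the diagonal terms shrink to ρᵢσᵢ².
True-score variance = [0.66 + 0.95 + 0.87 + 0.56 + 0.91] + 6.28 = 3.95 + 6.28 = 10.23.
Reliability = 10.23 / 11.28 = 0.9069.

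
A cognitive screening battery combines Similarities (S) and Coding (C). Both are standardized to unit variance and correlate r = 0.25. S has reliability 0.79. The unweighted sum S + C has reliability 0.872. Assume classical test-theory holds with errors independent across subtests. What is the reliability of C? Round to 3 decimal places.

Var(S+C) = 2 + 2·0.25 = 2.500.
True-score variance = ρ_S + ρ_C + 2·0.25, so 0.872 = (0.79 + ρ_C + 0.50) / 2.500.
ρ_C = 0.872·2.500 − 0.79 − 0.50 = 0.890.

0.890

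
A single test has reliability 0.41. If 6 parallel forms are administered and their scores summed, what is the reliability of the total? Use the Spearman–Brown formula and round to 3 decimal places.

0.807

ρ_k = kρ / (1 + (k−1)ρ) = 6·0.41 / (1 + 5·0.41) = 2.460 / 3.050 = 0.807.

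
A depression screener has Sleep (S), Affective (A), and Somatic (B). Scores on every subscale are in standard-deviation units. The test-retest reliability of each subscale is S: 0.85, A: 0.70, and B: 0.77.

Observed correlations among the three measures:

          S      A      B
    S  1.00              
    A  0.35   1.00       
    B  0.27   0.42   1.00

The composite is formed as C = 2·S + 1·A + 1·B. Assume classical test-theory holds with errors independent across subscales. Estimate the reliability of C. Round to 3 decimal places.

Var(C) = 2² + 1 + 1 + 2·[2·0.35 + 2·0.27 + 0.42] = 6 + 3.32 = 9.32.
Because errors are independent across components, Cov(Tᵢ,Tⱼ) = Cov(Xᵢ,Xⱼ); the off-diagonal part of the true-score variance is the same as above.
True-score variance = [2²·0.85 + 0.70 + 0.77] + 3.32 = 4.87 + 3.32 = 8.19.
Reliability = 8.19 / 9.32 = 0.879.

0.879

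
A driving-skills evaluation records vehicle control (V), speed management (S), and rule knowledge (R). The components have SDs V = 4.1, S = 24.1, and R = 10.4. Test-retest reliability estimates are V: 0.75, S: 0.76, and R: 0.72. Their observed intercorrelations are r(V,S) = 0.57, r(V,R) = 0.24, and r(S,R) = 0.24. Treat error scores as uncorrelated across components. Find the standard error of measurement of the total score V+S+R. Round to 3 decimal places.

Var(total) = 705.78 + 253.418 = 959.198.
True-score variance = 531.898 + 253.418 = 785.316, so reliability = 0.8187.
Error variance = 959.198 − 785.316 = 173.882; SEM = √173.882 = 13.186.

13.186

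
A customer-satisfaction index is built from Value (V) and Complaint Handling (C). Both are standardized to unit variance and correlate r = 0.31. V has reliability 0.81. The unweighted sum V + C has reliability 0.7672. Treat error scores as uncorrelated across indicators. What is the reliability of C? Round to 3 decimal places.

Var(V+C) = 2 + 2·0.31 = 2.620.
True-score variance = ρ_V + ρ_C + 2·0.31, so 0.7672 = (0.81 + ρ_C + 0.62) / 2.620.
ρ_C = 0.7672·2.620 − 0.81 − 0.62 = 0.580.

0.580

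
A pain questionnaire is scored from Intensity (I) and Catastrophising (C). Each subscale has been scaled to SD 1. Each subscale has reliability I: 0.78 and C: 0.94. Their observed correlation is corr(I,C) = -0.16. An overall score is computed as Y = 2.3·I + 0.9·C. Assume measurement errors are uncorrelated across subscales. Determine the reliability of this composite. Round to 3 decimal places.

Var(Y) = 2.3² + 0.9² + 2·[2.07·(-0.16)] = 6.1 − 0.6624 = 5.4376.
Because errors are independent across components, Cov(Tᵢ,Tⱼ) = Cov(Xᵢ,Xⱼ); the off-diagonal part of the true-score variance is the same as above.
True-score variance = [2.3²·0.78 + 0.9²·0.94] − 0.6624 = 4.8876 − 0.6624 = 4.2252.
Reliability = 4.2252 / 5.4376 = 0.777.

0.777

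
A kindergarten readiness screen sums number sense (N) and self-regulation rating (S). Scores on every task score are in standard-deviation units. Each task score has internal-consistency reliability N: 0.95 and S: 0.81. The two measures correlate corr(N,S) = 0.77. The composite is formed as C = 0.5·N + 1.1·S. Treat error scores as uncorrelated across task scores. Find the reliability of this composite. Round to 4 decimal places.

0.8949

Var(C) = 0.5² + 1.1² + 2·[0.55·0.77] = 1.46 + 0.847 = 2.307.
With uncorrelated errors the cross-covariances are all true-score covariance, so they carry over unchanged; only the diagonal terms shrink to ρᵢσᵢ².
True-score variance = [0.5²·0.95 + 1.1²·0.81] + 0.847 = 1.2176 + 0.847 = 2.0646.
Reliability = 2.0646 / 2.307 = 0.8949.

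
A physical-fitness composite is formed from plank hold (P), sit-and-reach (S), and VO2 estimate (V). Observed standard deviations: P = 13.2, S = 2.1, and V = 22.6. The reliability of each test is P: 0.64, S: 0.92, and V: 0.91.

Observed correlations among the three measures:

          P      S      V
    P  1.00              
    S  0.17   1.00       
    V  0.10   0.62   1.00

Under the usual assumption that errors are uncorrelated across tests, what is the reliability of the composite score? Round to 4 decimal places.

Var(P+S+V) = 13.2² + 2.1² + 22.6² + 2·[13.2·2.1·0.17 + 13.2·22.6·0.10 + 2.1·22.6·0.62] = 689.41 + 127.939 = 817.349.
With uncorrelated errors the cross-covariances are all true-score covariance, so they carry over unchanged; only the diagonal terms shrink to ρᵢσᵢ².
True-score variance = [13.2²·0.64 + 2.1²·0.92 + 22.6²·0.91] + 127.939 = 580.362 + 127.939 = 708.302.
Reliability = 708.302 / 817.349 = 0.8666.

0.8666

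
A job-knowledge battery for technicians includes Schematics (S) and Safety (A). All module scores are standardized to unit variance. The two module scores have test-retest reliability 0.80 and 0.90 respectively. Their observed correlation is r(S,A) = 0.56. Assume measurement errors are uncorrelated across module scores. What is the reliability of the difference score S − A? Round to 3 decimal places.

0.659

Var(S−A) = 1 + 1 − 2·0.56 = 2 − 1.12 = 0.88.
Because errors are independent across components, Cov(Tᵢ,Tⱼ) = Cov(Xᵢ,Xⱼ); the off-diagonal part of the true-score variance is the same as above.
True-score variance = [0.80 + 0.90] − 1.12 = 1.7 − 1.12 = 0.58.
Reliability = 0.58 / 0.88 = 0.659.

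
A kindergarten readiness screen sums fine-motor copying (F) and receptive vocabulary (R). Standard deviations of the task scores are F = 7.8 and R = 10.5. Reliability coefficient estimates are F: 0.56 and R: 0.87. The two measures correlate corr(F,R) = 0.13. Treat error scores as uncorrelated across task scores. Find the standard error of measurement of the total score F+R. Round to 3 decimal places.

6.411

Var(total) = 171.09 + 21.294 = 192.384.
True-score variance = 129.988 + 21.294 = 151.282, so reliability = 0.7864.
Error variance = 192.384 − 151.282 = 41.1021; SEM = √41.1021 = 6.411.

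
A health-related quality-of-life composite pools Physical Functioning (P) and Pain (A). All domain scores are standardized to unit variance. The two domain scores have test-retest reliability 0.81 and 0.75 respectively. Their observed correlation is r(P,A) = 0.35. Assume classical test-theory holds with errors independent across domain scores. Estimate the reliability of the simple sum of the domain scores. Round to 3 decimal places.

0.837

Var(P+A) = 2 + 2·[0.35] = 2 + 0.7 = 2.7.
Because errors are independent across components, Cov(Tᵢ,Tⱼ) = Cov(Xᵢ,Xⱼ); the off-diagonal part of the true-score variance is the same as above.
True-score variance = [0.81 + 0.75] + 0.7 = 1.56 + 0.7 = 2.26.
Reliability = 2.26 / 2.7 = 0.837.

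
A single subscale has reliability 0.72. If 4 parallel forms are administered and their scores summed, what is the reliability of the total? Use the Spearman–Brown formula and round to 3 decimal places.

0.911

ρ_k = kρ / (1 + (k−1)ρ) = 4·0.72 / (1 + 3·0.72) = 2.880 / 3.160 = 0.911.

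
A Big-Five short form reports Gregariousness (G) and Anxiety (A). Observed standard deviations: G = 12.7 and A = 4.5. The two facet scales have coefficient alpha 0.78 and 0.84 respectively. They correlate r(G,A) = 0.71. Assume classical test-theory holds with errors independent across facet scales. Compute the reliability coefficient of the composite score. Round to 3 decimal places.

0.853

Var(G+A) = 12.7² + 4.5² + 2·[12.7·4.5·0.71] = 181.54 + 81.153 = 262.693.
With uncorrelated errors the cross-covariances are all true-score covariance, so they carry over unchanged; only the diagonal terms shrink to ρᵢσᵢ².
True-score variance = [12.7²·0.78 + 4.5²·0.84] + 81.153 = 142.816 + 81.153 = 223.969.
Reliability = 223.969 / 262.693 = 0.853.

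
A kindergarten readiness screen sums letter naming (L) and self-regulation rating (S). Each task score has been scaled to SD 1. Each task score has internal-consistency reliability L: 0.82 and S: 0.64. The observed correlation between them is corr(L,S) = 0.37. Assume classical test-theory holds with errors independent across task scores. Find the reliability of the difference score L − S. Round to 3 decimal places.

Var(L−S) = 1 + 1 − 2·0.37 = 2 − 0.74 = 1.26.
Because errors are independent across components, Cov(Tᵢ,Tⱼ) = Cov(Xᵢ,Xⱼ); the off-diagonal part of the true-score variance is the same as above.
True-score variance = [0.82 + 0.64] − 0.74 = 1.46 − 0.74 = 0.72.
Reliability = 0.72 / 1.26 = 0.571.

0.571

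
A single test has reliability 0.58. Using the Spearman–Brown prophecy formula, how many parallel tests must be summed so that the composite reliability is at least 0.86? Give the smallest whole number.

5

k ≥ ρ*(1−ρ₁)/(ρ₁(1−ρ*)) = 0.86·0.42 / (0.58·0.14) = 4.448.
Smallest integer k = 5.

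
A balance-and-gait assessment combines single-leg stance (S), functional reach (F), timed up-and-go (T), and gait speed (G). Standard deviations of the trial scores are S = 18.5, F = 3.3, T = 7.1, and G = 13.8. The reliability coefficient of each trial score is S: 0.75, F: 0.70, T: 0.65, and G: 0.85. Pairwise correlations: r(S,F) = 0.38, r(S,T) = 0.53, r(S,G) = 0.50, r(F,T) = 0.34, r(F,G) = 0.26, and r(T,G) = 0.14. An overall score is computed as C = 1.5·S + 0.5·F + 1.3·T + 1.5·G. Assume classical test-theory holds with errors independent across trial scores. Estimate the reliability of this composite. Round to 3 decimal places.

Var(C) = 1.5²·18.5² + 0.5²·3.3² + 1.3²·7.1² + 1.5²·13.8² + 2·[0.75·18.5·3.3·0.38 + 1.95·18.5·7.1·0.53 + 2.25·18.5·13.8·0.50 + 0.65·3.3·7.1·0.34 + 0.75·3.3·13.8·0.26 + 1.95·7.1·13.8·0.14] = 1286.47 + 962.338 = 2248.81.
Under uncorrelated errors the observed covariances equal the true-score covariances, so only the own-variance terms attenuate.
True-score variance = [1.5²·18.5²·0.75 + 0.5²·3.3²·0.70 + 1.3²·7.1²·0.65 + 1.5²·13.8²·0.85] + 962.338 = 999.045 + 962.338 = 1961.38.
Reliability = 1961.38 / 2248.81 = 0.872.

0.872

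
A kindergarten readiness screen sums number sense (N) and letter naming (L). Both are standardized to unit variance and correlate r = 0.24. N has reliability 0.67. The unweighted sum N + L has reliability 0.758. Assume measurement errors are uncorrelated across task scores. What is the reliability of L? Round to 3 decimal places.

Var(N+L) = 2 + 2·0.24 = 2.480.
True-score variance = ρ_N + ρ_L + 2·0.24, so 0.758 = (0.67 + ρ_L + 0.48) / 2.480.
ρ_L = 0.758·2.480 − 0.67 − 0.48 = 0.730.

0.730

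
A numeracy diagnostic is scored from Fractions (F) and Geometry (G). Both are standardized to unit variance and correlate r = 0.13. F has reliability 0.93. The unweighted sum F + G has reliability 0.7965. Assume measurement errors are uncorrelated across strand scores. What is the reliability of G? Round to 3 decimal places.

Var(F+G) = 2 + 2·0.13 = 2.260.
True-score variance = ρ_F + ρ_G + 2·0.13, so 0.7965 = (0.93 + ρ_G + 0.26) / 2.260.
ρ_G = 0.7965·2.260 − 0.93 − 0.26 = 0.610.

0.610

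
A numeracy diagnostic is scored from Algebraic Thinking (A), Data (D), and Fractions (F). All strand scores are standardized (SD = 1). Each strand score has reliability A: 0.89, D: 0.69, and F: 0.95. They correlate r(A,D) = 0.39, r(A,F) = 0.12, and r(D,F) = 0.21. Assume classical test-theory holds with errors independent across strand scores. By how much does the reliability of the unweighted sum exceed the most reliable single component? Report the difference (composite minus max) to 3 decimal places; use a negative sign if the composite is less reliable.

-0.056

Var(sum) = 3 + 1.44 = 4.44; true-score variance = 2.53 + 1.44 = 3.97; composite reliability = 0.8941.
Max component reliability = 0.9500.
Difference = 0.8941 − 0.9500 = -0.056.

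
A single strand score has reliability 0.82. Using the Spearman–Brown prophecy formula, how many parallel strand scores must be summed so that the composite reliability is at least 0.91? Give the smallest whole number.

k ≥ ρ*(1−ρ₁)/(ρ₁(1−ρ*)) = 0.91·0.18 / (0.82·0.09) = 2.220.
Smallest integer k = 3.

3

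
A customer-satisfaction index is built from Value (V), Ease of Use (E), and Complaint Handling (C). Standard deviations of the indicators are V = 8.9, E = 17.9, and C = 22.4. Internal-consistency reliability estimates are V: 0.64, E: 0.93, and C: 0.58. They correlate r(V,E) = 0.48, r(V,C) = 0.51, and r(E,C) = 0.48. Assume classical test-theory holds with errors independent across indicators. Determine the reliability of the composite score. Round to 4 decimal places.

0.8407

Var(V+E+C) = 8.9² + 17.9² + 22.4² + 2·[8.9·17.9·0.48 + 8.9·22.4·0.51 + 17.9·22.4·0.48] = 901.38 + 741.206 = 1642.59.
With uncorrelated errors the cross-covariances are all true-score covariance, so they carry over unchanged; only the diagonal terms shrink to ρᵢσᵢ².
True-score variance = [8.9²·0.64 + 17.9²·0.93 + 22.4²·0.58] + 741.206 = 639.696 + 741.206 = 1380.9.
Reliability = 1380.9 / 1642.59 = 0.8407.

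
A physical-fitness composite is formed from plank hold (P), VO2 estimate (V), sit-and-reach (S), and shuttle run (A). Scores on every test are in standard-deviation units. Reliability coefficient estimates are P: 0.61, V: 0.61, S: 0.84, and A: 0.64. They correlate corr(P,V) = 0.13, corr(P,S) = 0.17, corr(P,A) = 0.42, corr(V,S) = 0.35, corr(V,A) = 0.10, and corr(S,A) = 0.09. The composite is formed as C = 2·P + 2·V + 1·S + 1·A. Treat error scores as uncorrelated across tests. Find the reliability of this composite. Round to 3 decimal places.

0.763

Var(C) = 2² + 2² + 1 + 1 + 2·[4·0.13 + 2·0.17 + 2·0.42 + 2·0.35 + 2·0.10 + 0.09] = 10 + 5.38 = 15.38.
Because errors are independent across components, Cov(Tᵢ,Tⱼ) = Cov(Xᵢ,Xⱼ); the off-diagonal part of the true-score variance is the same as above.
True-score variance = [2²·0.61 + 2²·0.61 + 0.84 + 0.64] + 5.38 = 6.36 + 5.38 = 11.74.
Reliability = 11.74 / 15.38 = 0.763.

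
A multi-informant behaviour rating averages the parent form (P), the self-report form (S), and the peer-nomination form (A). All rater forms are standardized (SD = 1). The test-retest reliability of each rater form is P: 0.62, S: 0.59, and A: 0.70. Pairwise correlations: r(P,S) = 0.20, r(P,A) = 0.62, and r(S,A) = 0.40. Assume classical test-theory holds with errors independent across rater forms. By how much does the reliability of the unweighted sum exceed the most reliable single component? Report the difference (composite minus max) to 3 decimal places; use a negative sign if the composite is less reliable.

0.100

Var(sum) = 3 + 2.44 = 5.44; true-score variance = 1.91 + 2.44 = 4.35; composite reliability = 0.7996.
Max component reliability = 0.7000.
Difference = 0.7996 − 0.7000 = 0.100.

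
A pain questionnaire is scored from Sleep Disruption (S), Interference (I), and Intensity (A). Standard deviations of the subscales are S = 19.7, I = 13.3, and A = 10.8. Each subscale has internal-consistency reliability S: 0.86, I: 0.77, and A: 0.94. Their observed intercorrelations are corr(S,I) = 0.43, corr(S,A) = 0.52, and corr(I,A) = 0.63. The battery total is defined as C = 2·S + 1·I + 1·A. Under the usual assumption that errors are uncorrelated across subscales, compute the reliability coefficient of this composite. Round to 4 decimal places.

Var(C) = 2²·19.7² + 13.3² + 10.8² + 2·[2·19.7·13.3·0.43 + 2·19.7·10.8·0.52 + 13.3·10.8·0.63] = 1845.89 + 1074.18 = 2920.07.
Because errors are independent across components, Cov(Tᵢ,Tⱼ) = Cov(Xᵢ,Xⱼ); the off-diagonal part of the true-score variance is the same as above.
True-score variance = [2²·19.7²·0.86 + 13.3²·0.77 + 10.8²·0.94] + 1074.18 = 1580.88 + 1074.18 = 2655.06.
Reliability = 2655.06 / 2920.07 = 0.9092.

0.9092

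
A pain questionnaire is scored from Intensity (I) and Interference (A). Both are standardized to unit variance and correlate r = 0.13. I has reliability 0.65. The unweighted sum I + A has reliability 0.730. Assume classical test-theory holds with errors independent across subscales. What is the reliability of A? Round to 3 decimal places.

0.740

Var(I+A) = 2 + 2·0.13 = 2.260.
True-score variance = ρ_I + ρ_A + 2·0.13, so 0.730 = (0.65 + ρ_A + 0.26) / 2.260.
ρ_A = 0.730·2.260 − 0.65 − 0.26 = 0.740.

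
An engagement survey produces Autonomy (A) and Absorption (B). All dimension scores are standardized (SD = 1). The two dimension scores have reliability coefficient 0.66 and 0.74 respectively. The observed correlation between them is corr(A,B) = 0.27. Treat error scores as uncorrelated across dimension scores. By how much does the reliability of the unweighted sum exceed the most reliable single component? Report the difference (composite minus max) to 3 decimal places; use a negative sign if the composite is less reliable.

Var(sum) = 2 + 0.54 = 2.54; true-score variance = 1.4 + 0.54 = 1.94; composite reliability = 0.7638.
Max component reliability = 0.7400.
Difference = 0.7638 − 0.7400 = 0.024.

0.024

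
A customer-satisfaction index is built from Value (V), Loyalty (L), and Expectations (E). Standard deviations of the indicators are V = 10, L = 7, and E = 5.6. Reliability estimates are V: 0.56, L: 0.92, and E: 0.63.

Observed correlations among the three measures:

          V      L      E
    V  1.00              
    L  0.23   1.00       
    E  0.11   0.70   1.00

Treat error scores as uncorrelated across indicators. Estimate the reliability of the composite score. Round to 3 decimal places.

0.787

Var(V+L+E) = 10² + 7² + 5.6² + 2·[10·7·0.23 + 10·5.6·0.11 + 7·5.6·0.70] = 180.36 + 99.4 = 279.76.
With uncorrelated errors the cross-covariances are all true-score covariance, so they carry over unchanged; only the diagonal terms shrink to ρᵢσᵢ².
True-score variance = [10²·0.56 + 7²·0.92 + 5.6²·0.63] + 99.4 = 120.837 + 99.4 = 220.237.
Reliability = 220.237 / 279.76 = 0.787.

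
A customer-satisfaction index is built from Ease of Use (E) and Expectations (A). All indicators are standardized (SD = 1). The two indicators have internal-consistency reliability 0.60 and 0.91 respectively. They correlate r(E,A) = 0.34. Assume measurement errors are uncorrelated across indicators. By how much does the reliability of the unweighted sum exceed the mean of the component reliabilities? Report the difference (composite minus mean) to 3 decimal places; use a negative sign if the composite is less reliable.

0.062

Var(sum) = 2 + 0.68 = 2.68; true-score variance = 1.51 + 0.68 = 2.19; composite reliability = 0.8172.
Mean component reliability = 0.7550.
Difference = 0.8172 − 0.7550 = 0.062.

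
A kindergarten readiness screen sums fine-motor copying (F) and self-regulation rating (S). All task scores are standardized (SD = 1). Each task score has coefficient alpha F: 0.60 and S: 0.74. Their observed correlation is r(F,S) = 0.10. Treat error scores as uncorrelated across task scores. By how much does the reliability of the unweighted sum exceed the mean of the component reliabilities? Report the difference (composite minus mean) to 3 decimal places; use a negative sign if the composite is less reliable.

Var(sum) = 2 + 0.2 = 2.2; true-score variance = 1.34 + 0.2 = 1.54; composite reliability = 0.7000.
Mean component reliability = 0.6700.
Difference = 0.7000 − 0.6700 = 0.030.

0.030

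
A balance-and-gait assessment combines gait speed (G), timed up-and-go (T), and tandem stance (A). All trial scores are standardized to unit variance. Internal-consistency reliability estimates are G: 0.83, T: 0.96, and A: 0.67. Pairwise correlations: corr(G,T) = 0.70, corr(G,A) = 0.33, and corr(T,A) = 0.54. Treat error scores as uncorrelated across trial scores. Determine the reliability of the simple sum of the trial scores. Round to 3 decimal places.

Var(G+T+A) = 3 + 2·[0.70 + 0.33 + 0.54] = 3 + 3.14 = 6.14.
With uncorrelated errors the cross-covariances are all true-score covariance, so they carry over unchanged; only the diagonal terms shrink to ρᵢσᵢ².
True-score variance = [0.83 + 0.96 + 0.67] + 3.14 = 2.46 + 3.14 = 5.6.
Reliability = 5.6 / 6.14 = 0.912.

0.912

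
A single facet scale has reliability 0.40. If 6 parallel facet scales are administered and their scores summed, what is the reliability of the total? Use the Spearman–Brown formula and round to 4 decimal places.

ρ_k = kρ / (1 + (k−1)ρ) = 6·0.40 / (1 + 5·0.40) = 2.400 / 3.000 = 0.8000.

0.8000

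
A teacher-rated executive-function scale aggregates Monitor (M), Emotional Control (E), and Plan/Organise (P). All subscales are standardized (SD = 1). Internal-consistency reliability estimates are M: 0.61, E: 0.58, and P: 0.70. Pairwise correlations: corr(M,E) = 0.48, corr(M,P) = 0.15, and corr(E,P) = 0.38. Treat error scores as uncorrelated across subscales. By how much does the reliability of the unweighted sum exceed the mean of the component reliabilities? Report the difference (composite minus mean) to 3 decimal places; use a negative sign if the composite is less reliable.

0.149

Var(sum) = 3 + 2.02 = 5.02; true-score variance = 1.89 + 2.02 = 3.91; composite reliability = 0.7789.
Mean component reliability = 0.6300.
Difference = 0.7789 − 0.6300 = 0.149.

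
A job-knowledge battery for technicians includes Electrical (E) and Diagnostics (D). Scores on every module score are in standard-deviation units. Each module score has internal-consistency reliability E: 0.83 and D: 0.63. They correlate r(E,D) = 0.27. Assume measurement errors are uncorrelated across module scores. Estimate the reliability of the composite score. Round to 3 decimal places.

0.787

Var(E+D) = 2 + 2·[0.27] = 2 + 0.54 = 2.54.
With uncorrelated errors the cross-covariances are all true-score covariance, so they carry over unchanged; only the diagonal terms shrink to ρᵢσᵢ².
True-score variance = [0.83 + 0.63] + 0.54 = 1.46 + 0.54 = 2.
Reliability = 2 / 2.54 = 0.787.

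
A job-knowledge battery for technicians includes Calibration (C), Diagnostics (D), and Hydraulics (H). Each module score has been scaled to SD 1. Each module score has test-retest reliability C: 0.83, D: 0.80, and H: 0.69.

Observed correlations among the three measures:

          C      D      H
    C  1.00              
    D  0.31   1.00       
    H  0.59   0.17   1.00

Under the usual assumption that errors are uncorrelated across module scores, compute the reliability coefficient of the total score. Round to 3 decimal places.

Var(C+D+H) = 3 + 2·[0.31 + 0.59 + 0.17] = 3 + 2.14 = 5.14.
Because errors are independent across components, Cov(Tᵢ,Tⱼ) = Cov(Xᵢ,Xⱼ); the off-diagonal part of the true-score variance is the same as above.
True-score variance = [0.83 + 0.80 + 0.69] + 2.14 = 2.32 + 2.14 = 4.46.
Reliability = 4.46 / 5.14 = 0.868.

0.868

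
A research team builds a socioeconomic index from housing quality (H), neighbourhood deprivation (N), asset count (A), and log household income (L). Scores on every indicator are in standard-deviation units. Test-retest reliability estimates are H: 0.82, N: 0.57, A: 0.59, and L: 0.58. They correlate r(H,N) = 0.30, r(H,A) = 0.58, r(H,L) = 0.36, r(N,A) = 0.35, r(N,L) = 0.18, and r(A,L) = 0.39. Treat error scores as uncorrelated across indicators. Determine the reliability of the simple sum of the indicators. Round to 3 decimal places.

Var(H+N+A+L) = 4 + 2·[0.30 + 0.58 + 0.36 + 0.35 + 0.18 + 0.39] = 4 + 4.32 = 8.32.
With uncorrelated errors the cross-covariances are all true-score covariance, so they carry over unchanged; only the diagonal terms shrink to ρᵢσᵢ².
True-score variance = [0.82 + 0.57 + 0.59 + 0.58] + 4.32 = 2.56 + 4.32 = 6.88.
Reliability = 6.88 / 8.32 = 0.827.

0.827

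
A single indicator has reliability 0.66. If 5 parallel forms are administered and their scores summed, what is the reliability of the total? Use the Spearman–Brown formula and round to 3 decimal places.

0.907

ρ_k = kρ / (1 + (k−1)ρ) = 5·0.66 / (1 + 4·0.66) = 3.300 / 3.640 = 0.907.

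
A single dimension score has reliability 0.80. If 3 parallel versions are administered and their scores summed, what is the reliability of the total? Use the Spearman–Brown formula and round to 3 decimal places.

0.923

ρ_k = kρ / (1 + (k−1)ρ) = 3·0.80 / (1 + 2·0.80) = 2.400 / 2.600 = 0.923.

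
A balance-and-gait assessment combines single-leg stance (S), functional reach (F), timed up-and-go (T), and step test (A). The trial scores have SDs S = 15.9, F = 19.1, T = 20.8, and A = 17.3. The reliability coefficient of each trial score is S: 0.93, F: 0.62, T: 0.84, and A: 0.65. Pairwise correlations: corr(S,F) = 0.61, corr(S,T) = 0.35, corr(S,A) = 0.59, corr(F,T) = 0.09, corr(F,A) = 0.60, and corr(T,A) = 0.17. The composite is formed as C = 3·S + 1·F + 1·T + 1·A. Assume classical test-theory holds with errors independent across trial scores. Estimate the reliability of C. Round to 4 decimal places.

0.9300

Var(C) = 3²·15.9² + 19.1² + 20.8² + 17.3² + 2·[3·15.9·19.1·0.61 + 3·15.9·20.8·0.35 + 3·15.9·17.3·0.59 + 19.1·20.8·0.09 + 19.1·17.3·0.60 + 20.8·17.3·0.17] = 3372.03 + 3370.14 = 6742.17.
With uncorrelated errors the cross-covariances are all true-score covariance, so they carry over unchanged; only the diagonal terms shrink to ρᵢσᵢ².
True-score variance = [3²·15.9²·0.93 + 19.1²·0.62 + 20.8²·0.84 + 17.3²·0.65] + 3370.14 = 2900.16 + 3370.14 = 6270.3.
Reliability = 6270.3 / 6742.17 = 0.9300.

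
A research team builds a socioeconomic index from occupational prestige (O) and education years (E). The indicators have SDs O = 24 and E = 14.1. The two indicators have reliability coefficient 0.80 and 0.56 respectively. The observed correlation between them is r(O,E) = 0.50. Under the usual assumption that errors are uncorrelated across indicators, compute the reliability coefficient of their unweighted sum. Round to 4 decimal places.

0.8179

Var(O+E) = 24² + 14.1² + 2·[24·14.1·0.50] = 774.81 + 338.4 = 1113.21.
Because errors are independent across components, Cov(Tᵢ,Tⱼ) = Cov(Xᵢ,Xⱼ); the off-diagonal part of the true-score variance is the same as above.
True-score variance = [24²·0.80 + 14.1²·0.56] + 338.4 = 572.134 + 338.4 = 910.534.
Reliability = 910.534 / 1113.21 = 0.8179.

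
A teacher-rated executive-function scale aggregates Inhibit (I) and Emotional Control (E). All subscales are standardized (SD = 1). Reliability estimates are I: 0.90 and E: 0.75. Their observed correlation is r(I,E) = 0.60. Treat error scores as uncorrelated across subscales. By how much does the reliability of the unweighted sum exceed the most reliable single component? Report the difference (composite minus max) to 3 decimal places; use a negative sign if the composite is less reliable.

-0.009

Var(sum) = 2 + 1.2 = 3.2; true-score variance = 1.65 + 1.2 = 2.85; composite reliability = 0.8906.
Max component reliability = 0.9000.
Difference = 0.8906 − 0.9000 = -0.009.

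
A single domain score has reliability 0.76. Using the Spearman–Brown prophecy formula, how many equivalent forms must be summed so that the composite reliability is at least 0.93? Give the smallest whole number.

5

k ≥ ρ*(1−ρ₁)/(ρ₁(1−ρ*)) = 0.93·0.24 / (0.76·0.07) = 4.195.
Smallest integer k = 5.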